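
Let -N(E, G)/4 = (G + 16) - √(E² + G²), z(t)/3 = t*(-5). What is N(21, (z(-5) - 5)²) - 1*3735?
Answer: -23399 + 28*√490009 ≈ -3798.8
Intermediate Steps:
z(t) = -15*t (z(t) = 3*(t*(-5)) = 3*(-5*t) = -15*t)
N(E, G) = -64 - 4*G + 4*√(E² + G²) (N(E, G) = -4*((G + 16) - √(E² + G²)) = -4*((16 + G) - √(E² + G²)) = -4*(16 + G - √(E² + G²)) = -64 - 4*G + 4*√(E² + G²))
N(21, (z(-5) - 5)²) - 1*3735 = (-64 - 4*(-15*(-5) - 5)² + 4*√(21² + ((-15*(-5) - 5)²)²)) - 1*3735 = (-64 - 4*(75 - 5)² + 4*√(441 + ((75 - 5)²)²)) - 3735 = (-64 - 4*70² + 4*√(441 + (70²)²)) - 3735 = (-64 - 4*4900 + 4*√(441 + 4900²)) - 3735 = (-64 - 19600 + 4*√(441 + 24010000)) - 3735 = (-64 - 19600 + 4*√24010441) - 3735 = (-64 - 19600 + 4*(7*√490009)) - 3735 = (-64 - 19600 + 28*√490009) - 3735 = (-19664 + 28*√490009) - 3735 = -23399 + 28*√490009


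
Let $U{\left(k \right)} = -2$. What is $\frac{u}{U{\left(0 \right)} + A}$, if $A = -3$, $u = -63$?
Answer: $\frac{63}{5} \approx 12.6$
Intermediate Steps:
$\frac{u}{U{\left(0 \right)} + A} = \frac{1}{-2 - 3} \left(-63\right) = \frac{1}{-5} \left(-63\right) = \left(- \frac{1}{5}\right) \left(-63\right) = \frac{63}{5}$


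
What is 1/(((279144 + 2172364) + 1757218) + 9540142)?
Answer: 1/13748868 ≈ 7.2733e-8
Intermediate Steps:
1/(((279144 + 2172364) + 1757218) + 9540142) = 1/((2451508 + 1757218) + 9540142) = 1/(4208726 + 9540142) = 1/13748868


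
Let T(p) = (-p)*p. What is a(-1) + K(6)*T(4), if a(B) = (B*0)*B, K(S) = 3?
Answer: -48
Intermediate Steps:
T(p) = -p²
a(B) = 0 (a(B) = 0*B = 0)
a(-1) + K(6)*T(4) = 0 + 3*(-1*4²) = 0 + 3*(-1*16) = 0 + 3*(-16) = 0 - 48 = -48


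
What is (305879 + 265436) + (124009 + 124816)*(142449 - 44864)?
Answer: 24282158940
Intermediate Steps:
(305879 + 265436) + (124009 + 124816)*(142449 - 44864) = 571315 + 248825*97585 = 571315 + 24281587625 = 24282158940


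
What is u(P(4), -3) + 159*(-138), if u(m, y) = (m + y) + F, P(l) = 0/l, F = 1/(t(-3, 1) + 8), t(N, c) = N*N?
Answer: -373064/17 ≈ -21945.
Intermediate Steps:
t(N, c) = N**2
F = 1/17 (F = 1/((-3)**2 + 8) = 1/(9 + 8) = 1/17 ≈ 0.058824)
P(l) = 0
u(m, y) = 1/17 + m + y (u(m, y) = (m + y) + 1/17 = 1/17 + m + y)
u(P(4), -3) + 159*(-138) = (1/17 + 0 - 3) + 159*(-138) = -50/17 - 21942 = -373064/17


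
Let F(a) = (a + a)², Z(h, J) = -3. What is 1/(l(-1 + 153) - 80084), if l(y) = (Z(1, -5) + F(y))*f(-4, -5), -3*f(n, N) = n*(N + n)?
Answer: -1/1189040 ≈ -8.4101e-7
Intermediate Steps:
f(n, N) = -n*(N + n)/3
F(a) = 4*a² (F(a) = (2*a)² = 4*a²)
l(y) = 36 - 48*y² (l(y) = (-3 + 4*y²)*(-⅓*(-4)*(-5 - 4)) = (-3 + 4*y²)*(-⅓*(-4)*(-9)) = (-3 + 4*y²)*(-12) = 36 - 48*y²)
1/(l(-1 + 153) - 80084) = 1/((36 - 48*(-1 + 153)²) - 80084) = 1/((36 - 48*152²) - 80084) = 1/((36 - 48*23104) - 80084) = 1/((36 - 1108992) - 80084) = 1/(-1108956 - 80084) = 1/(-1189040) = -1/1189040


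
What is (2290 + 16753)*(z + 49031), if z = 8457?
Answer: 1094743984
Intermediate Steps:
(2290 + 16753)*(z + 49031) = (2290 + 16753)*(8457 + 49031) = 19043*57488 = 1094743984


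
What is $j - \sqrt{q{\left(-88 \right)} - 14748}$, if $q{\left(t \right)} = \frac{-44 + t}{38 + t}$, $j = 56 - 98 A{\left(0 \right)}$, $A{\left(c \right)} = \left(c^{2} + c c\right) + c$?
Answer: $56 - \frac{i \sqrt{368634}}{5} \approx 56.0 - 121.43 i$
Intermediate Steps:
$A{\left(c \right)} = c + 2 c^{2}$ ($A{\left(c \right)} = \left(c^{2} + c^{2}\right) + c = 2 c^{2} + c = c + 2 c^{2}$)
$j = 56$ ($j = 56 - 98 \cdot 0 \left(1 + 2 \cdot 0\right) = 56 - 98 \cdot 0 \left(1 + 0\right) = 56 - 98 \cdot 0 \cdot 1 = 56 - 0 = 56 + 0 = 56$)
$q{\left(t \right)} = \frac{-44 + t}{38 + t}$
$j - \sqrt{q{\left(-88 \right)} - 14748} = 56 - \sqrt{\frac{-44 - 88}{38 - 88} - 14748} = 56 - \sqrt{\frac{1}{-50} \left(-132\right) - 14748} = 56 - \sqrt{\left(- \frac{1}{50}\right) \left(-132\right) - 14748} = 56 - \sqrt{\frac{66}{25} - 14748} = 56 - \sqrt{- \frac{368634}{25}} = 56 - \frac{i \sqrt{368634}}{5}$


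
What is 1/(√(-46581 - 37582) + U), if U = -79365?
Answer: -79365/6298887388 - I*√84163/6298887388 ≈ -1.26e-5 - 4.6057e-8*I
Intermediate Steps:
1/(√(-46581 - 37582) + U) = 1/(√(-46581 - 37582) - 79365) = 1/(√(-84163) - 79365) = 1/(I*√84163 - 79365) = 1/(-79365 + I*√84163)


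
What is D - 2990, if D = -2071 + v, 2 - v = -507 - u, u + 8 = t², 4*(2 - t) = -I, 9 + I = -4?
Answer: -72935/16 ≈ -4558.4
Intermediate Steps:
I = -13 (I = -9 - 4 = -13)
t = -5/4 (t = 2 - (-1)*(-13)/4 = 2 - ¼*13 = 2 - 13/4 = -5/4 ≈ -1.2500)
u = -103/16 (u = -8 + (-5/4)² = -8 + 25/16 = -103/16 ≈ -6.4375)
v = 8041/16 (v = 2 - (-507 - 1*(-103/16)) = 2 - (-507 + 103/16) = 2 - 1*(-8009/16) = 2 + 8009/16 = 8041/16 ≈ 502.56)
D = -25095/16 (D = -2071 + 8041/16 = -25095/16 ≈ -1568.4)
D - 2990 = -25095/16 - 2990 = -72935/16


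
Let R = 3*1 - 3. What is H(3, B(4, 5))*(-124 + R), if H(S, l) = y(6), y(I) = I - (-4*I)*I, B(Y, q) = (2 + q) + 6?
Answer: -18600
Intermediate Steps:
B(Y, q) = 8 + q
y(I) = I + 4*I**2 (y(I) = I - (-4)*I**2 = I + 4*I**2)
H(S, l) = 150 (H(S, l) = 6*(1 + 4*6) = 6*(1 + 24) = 6*25 = 150)
R = 0 (R = 3 - 3 = 0)
H(3, B(4, 5))*(-124 + R) = 150*(-124 + 0) = 150*(-124) = -18600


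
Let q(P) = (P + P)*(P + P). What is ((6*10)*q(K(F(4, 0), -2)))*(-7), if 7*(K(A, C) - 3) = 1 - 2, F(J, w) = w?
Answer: -96000/7 ≈ -13714.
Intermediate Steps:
K(A, C) = 20/7 (K(A, C) = 3 + (1 - 2)/7 = 3 + (1/7)*(-1) = 3 - 1/7 = 20/7)
q(P) = 4*P**2 (q(P) = (2*P)*(2*P) = 4*P**2)
((6*10)*q(K(F(4, 0), -2)))*(-7) = ((6*10)*(4*(20/7)**2))*(-7) = (60*(4*(400/49)))*(-7) = (60*(1600/49))*(-7) = (96000/49)*(-7) = -96000/7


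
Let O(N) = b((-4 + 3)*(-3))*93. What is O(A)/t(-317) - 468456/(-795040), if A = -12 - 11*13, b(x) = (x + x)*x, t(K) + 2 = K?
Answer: -147682437/31702220 ≈ -4.6584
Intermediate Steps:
t(K) = -2 + K
b(x) = 2*x² (b(x) = (2*x)*x = 2*x²)
A = -155 (A = -12 - 143 = -155)
O(N) = 1674 (O(N) = (2*((-4 + 3)*(-3))²)*93 = (2*(-1*(-3))²)*93 = (2*3²)*93 = (2*9)*93 = 18*93 = 1674)
O(A)/t(-317) - 468456/(-795040) = 1674/(-2 - 317) - 468456/(-795040) = 1674/(-319) - 468456*(-1/795040) = 1674*(-1/319) + 58557/99380 = -1674/319 + 58557/99380 = -147682437/31702220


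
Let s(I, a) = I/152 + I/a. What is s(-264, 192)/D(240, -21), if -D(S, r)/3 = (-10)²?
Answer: 473/45600 ≈ 0.010373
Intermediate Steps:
s(I, a) = I/152 + I/a (s(I, a) = I*(1/152) + I/a = I/152 + I/a)
D(S, r) = -300 (D(S, r) = -3*(-10)² = -3*100 = -300)
s(-264, 192)/D(240, -21) = ((1/152)*(-264) - 264/192)/(-300) = (-33/19 - 264*1/192)*(-1/300) = (-33/19 - 11/8)*(-1/300) = -473/152*(-1/300) = 473/45600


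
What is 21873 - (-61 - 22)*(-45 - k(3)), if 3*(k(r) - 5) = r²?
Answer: 17474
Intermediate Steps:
k(r) = 5 + r²/3
21873 - (-61 - 22)*(-45 - k(3)) = 21873 - (-61 - 22)*(-45 - (5 + (⅓)*3²)) = 21873 - (-83)*(-45 - (5 + (⅓)*9)) = 21873 - (-83)*(-45 - (5 + 3)) = 21873 - (-83)*(-45 - 1*8) = 21873 - (-83)*(-45 - 8) = 21873 - (-83)*(-53) = 21873 - 1*4399 = 21873 - 4399 = 17474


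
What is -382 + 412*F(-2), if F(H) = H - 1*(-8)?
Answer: 2090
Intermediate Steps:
F(H) = 8 + H (F(H) = H + 8 = 8 + H)
-382 + 412*F(-2) = -382 + 412*(8 - 2) = -382 + 412*6 = -382 + 2472 = 2090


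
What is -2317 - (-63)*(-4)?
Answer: -2569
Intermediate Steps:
-2317 - (-63)*(-4) = -2317 - 1*252 = -2317 - 252 = -2569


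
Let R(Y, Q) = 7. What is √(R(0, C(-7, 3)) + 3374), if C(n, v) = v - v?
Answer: 7*√69 ≈ 58.146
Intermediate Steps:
C(n, v) = 0
√(R(0, C(-7, 3)) + 3374) = √(7 + 3374) = √3381 = 7*√69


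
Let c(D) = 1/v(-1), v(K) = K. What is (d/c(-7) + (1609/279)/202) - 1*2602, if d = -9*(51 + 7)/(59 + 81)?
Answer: -2562556013/986265 ≈ -2598.2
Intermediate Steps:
d = -261/70 (d = -522/140 = -9*29/70 = -261/70 ≈ -3.7286)
c(D) = -1 (c(D) = 1/(-1) = -1)
(d/c(-7) + (1609/279)/202) - 1*2602 = (-261/70/(-1) + (1609/279)/202) - 1*2602 = (-261/70*(-1) + (1609*(1/279))*(1/202)) - 2602 = (261/70 + (1609/279)*(1/202)) - 2602 = (261/70 + 1609/56358) - 2602 = 3705517/986265 - 2602 = -2562556013/986265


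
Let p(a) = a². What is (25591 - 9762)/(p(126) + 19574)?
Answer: 15829/35450 ≈ 0.44652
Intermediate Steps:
(25591 - 9762)/(p(126) + 19574) = (25591 - 9762)/(126² + 19574) = 15829/(15876 + 19574) = 15829/35450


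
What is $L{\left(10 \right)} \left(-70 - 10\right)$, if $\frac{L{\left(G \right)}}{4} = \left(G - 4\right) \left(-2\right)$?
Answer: $3840$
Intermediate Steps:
$L{\left(G \right)} = 32 - 8 G$ ($L{\left(G \right)} = 4 \left(G - 4\right) \left(-2\right) = 4 \left(-4 + G\right) \left(-2\right) = 4 \left(8 - 2 G\right) = 32 - 8 G$)
$L{\left(10 \right)} \left(-70 - 10\right) = \left(32 - 80\right) \left(-70 - 10\right) = \left(32 - 80\right) \left(-80\right) = \left(-48\right) \left(-80\right) = 3840$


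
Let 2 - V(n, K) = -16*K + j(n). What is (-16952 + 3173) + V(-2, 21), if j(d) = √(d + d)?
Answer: -13441 - 2*I ≈ -13441.0 - 2.0*I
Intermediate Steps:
j(d) = √2*√d (j(d) = √(2*d) = √2*√d)
V(n, K) = 2 + 16*K - √2*√n (V(n, K) = 2 - (-16*K + √2*√n) = 2 + (16*K - √2*√n) = 2 + 16*K - √2*√n)
(-16952 + 3173) + V(-2, 21) = (-16952 + 3173) + (2 + 16*21 - √2*√(-2)) = -13779 + (2 + 336 - √2*I*√2) = -13779 + (2 + 336 - 2*I) = -13779 + (338 - 2*I) = -13441 - 2*I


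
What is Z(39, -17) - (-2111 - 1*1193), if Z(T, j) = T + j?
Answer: 3326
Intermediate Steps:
Z(39, -17) - (-2111 - 1*1193) = (39 - 17) - (-2111 - 1*1193) = 22 - (-2111 - 1193) = 22 - 1*(-3304) = 22 + 3304 = 3326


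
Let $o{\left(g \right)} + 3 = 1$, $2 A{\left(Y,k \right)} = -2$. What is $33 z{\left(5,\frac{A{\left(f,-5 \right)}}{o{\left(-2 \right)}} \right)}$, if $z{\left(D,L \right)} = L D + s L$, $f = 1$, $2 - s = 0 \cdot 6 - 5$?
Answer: $198$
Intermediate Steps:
$s = 7$ ($s = 2 - \left(0 \cdot 6 - 5\right) = 2 - \left(0 - 5\right) = 2 - -5 = 2 + 5 = 7$)
$A{\left(Y,k \right)} = -1$ ($A{\left(Y,k \right)} = \frac{1}{2} \left(-2\right) = -1$)
$o{\left(g \right)} = -2$ ($o{\left(g \right)} = -3 + 1 = -2$)
$z{\left(D,L \right)} = 7 L + D L$ ($z{\left(D,L \right)} = L D + 7 L = D L + 7 L = 7 L + D L$)
$33 z{\left(5,\frac{A{\left(f,-5 \right)}}{o{\left(-2 \right)}} \right)} = 33 - \frac{1}{-2} \left(7 + 5\right) = 33 \left(-1\right) \left(- \frac{1}{2}\right) 12 = 33 \cdot \frac{1}{2} \cdot 12 = 33 \cdot 6 = 198$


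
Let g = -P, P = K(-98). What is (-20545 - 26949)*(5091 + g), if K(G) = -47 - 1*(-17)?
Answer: -243216774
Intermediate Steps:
K(G) = -30 (K(G) = -47 + 17 = -30)
P = -30
g = 30 (g = -1*(-30) = 30)
(-20545 - 26949)*(5091 + g) = (-20545 - 26949)*(5091 + 30) = -47494*5121 = -243216774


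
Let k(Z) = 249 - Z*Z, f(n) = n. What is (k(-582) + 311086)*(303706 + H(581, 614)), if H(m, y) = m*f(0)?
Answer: -8318203634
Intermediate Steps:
k(Z) = 249 - Z²
H(m, y) = 0 (H(m, y) = m*0 = 0)
(k(-582) + 311086)*(303706 + H(581, 614)) = ((249 - 1*(-582)²) + 311086)*(303706 + 0) = ((249 - 1*338724) + 311086)*303706 = ((249 - 338724) + 311086)*303706 = (-338475 + 311086)*303706 = -27389*303706 = -8318203634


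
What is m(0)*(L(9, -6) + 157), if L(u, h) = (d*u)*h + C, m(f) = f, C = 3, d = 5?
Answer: 0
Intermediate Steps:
L(u, h) = 3 + 5*h*u (L(u, h) = (5*u)*h + 3 = 5*h*u + 3 = 3 + 5*h*u)
m(0)*(L(9, -6) + 157) = 0*((3 + 5*(-6)*9) + 157) = 0*((3 - 270) + 157) = 0*(-267 + 157) = 0*(-110) = 0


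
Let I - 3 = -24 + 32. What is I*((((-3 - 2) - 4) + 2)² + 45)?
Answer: 1034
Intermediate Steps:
I = 11 (I = 3 + (-24 + 32) = 3 + 8 = 11)
I*((((-3 - 2) - 4) + 2)² + 45) = 11*((((-3 - 2) - 4) + 2)² + 45) = 11*(((-5 - 4) + 2)² + 45) = 11*((-9 + 2)² + 45) = 11*((-7)² + 45) = 11*(49 + 45) = 11*94 = 1034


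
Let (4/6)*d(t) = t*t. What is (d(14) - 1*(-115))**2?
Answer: 167281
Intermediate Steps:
d(t) = 3*t**2/2 (d(t) = 3*(t*t)/2 = 3*t**2/2)
(d(14) - 1*(-115))**2 = ((3/2)*14**2 - 1*(-115))**2 = ((3/2)*196 + 115)**2 = (294 + 115)**2 = 409**2 = 167281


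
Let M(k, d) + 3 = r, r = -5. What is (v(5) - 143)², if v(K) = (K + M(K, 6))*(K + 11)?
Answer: 36481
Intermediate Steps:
M(k, d) = -8 (M(k, d) = -3 - 5 = -8)
v(K) = (-8 + K)*(11 + K) (v(K) = (K - 8)*(K + 11) = (-8 + K)*(11 + K))
(v(5) - 143)² = ((-88 + 5² + 3*5) - 143)² = ((-88 + 25 + 15) - 143)² = (-48 - 143)² = (-191)² = 36481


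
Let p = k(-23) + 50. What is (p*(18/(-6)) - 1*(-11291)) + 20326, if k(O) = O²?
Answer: 29880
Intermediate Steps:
p = 579 (p = (-23)² + 50 = 529 + 50 = 579)
(p*(18/(-6)) - 1*(-11291)) + 20326 = (579*(18/(-6)) - 1*(-11291)) + 20326 = (579*(18*(-⅙)) + 11291) + 20326 = (579*(-3) + 11291) + 20326 = (-1737 + 11291) + 20326 = 9554 + 20326 = 29880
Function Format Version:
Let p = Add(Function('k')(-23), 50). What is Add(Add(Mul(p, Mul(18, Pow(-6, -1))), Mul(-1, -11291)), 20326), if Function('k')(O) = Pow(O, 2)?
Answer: 29880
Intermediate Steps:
p = 579 (p = Add(Pow(-23, 2), 50) = Add(529, 50) = 579)
Add(Add(Mul(p, Mul(18, Pow(-6, -1))), Mul(-1, -11291)), 20326) = Add(Add(Mul(579, Mul(18, Pow(-6, -1))), Mul(-1, -11291)), 20326) = Add(Add(Mul(579, Mul(18, Rational(-1, 6))), 11291), 20326) = Add(Add(Mul(579, -3), 11291), 20326) = Add(Add(-1737, 11291), 20326) = Add(9554, 20326) = 29880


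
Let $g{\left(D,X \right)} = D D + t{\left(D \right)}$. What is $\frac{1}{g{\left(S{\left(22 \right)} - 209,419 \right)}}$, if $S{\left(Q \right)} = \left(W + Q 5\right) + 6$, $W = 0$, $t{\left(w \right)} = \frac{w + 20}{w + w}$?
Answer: $\frac{186}{1608787} \approx 0.00011562$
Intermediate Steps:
$t{\left(w \right)} = \frac{20 + w}{2 w}$
$S{\left(Q \right)} = 6 + 5 Q$ ($S{\left(Q \right)} = \left(0 + Q 5\right) + 6 = \left(0 + 5 Q\right) + 6 = 5 Q + 6 = 6 + 5 Q$)
$g{\left(D,X \right)} = D^{2} + \frac{20 + D}{2 D}$ ($g{\left(D,X \right)} = D D + \frac{20 + D}{2 D} = D^{2} + \frac{20 + D}{2 D}$)
$\frac{1}{g{\left(S{\left(22 \right)} - 209,419 \right)}} = \frac{1}{\frac{1}{\left(6 + 5 \cdot 22\right) - 209} \left(10 + \left(\left(6 + 5 \cdot 22\right) - 209\right)^{3} + \frac{\left(6 + 5 \cdot 22\right) - 209}{2}\right)} = \frac{1}{\frac{1}{\left(6 + 110\right) - 209} \left(10 + \left(\left(6 + 110\right) - 209\right)^{3} + \frac{\left(6 + 110\right) - 209}{2}\right)} = \frac{1}{\frac{1}{116 - 209} \left(10 + \left(116 - 209\right)^{3} + \frac{116 - 209}{2}\right)} = \frac{1}{\frac{1}{-93} \left(10 + \left(-93\right)^{3} + \frac{1}{2} \left(-93\right)\right)} = \frac{1}{\left(- \frac{1}{93}\right) \left(10 - 804357 - \frac{93}{2}\right)} = \frac{1}{\left(- \frac{1}{93}\right) \left(- \frac{1608787}{2}\right)} = \frac{1}{\frac{1608787}{186}} = \frac{186}{1608787}$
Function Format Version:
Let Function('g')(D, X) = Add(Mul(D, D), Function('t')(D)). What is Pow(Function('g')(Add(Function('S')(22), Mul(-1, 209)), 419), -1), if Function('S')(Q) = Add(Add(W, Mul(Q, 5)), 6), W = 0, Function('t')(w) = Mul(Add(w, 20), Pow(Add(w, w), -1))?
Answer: Rational(186, 1608787) ≈ 0.00011562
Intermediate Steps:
Function('t')(w) = Mul(Rational(1, 2), Pow(w, -1), Add(20, w)) (Function('t')(w) = Mul(Add(20, w), Pow(Mul(2, w), -1)) = Mul(Add(20, w), Mul(Rational(1, 2), Pow(w, -1))) = Mul(Rational(1, 2), Pow(w, -1), Add(20, w)))
Function('S')(Q) = Add(6, Mul(5, Q)) (Function('S')(Q) = Add(Add(0, Mul(Q, 5)), 6) = Add(Add(0, Mul(5, Q)), 6) = Add(Mul(5, Q), 6) = Add(6, Mul(5, Q)))
Function('g')(D, X) = Add(Pow(D, 2), Mul(Rational(1, 2), Pow(D, -1), Add(20, D))) (Function('g')(D, X) = Add(Mul(D, D), Mul(Rational(1, 2), Pow(D, -1), Add(20, D))) = Add(Pow(D, 2), Mul(Rational(1, 2), Pow(D, -1), Add(20, D))))
Pow(Function('g')(Add(Function('S')(22), Mul(-1, 209)), 419), -1) = Pow(Mul(Pow(Add(Add(6, Mul(5, 22)), Mul(-1, 209)), -1), Add(10, Pow(Add(Add(6, Mul(5, 22)), Mul(-1, 209)), 3), Mul(Rational(1, 2), Add(Add(6, Mul(5, 22)), Mul(-1, 209))))), -1) = Pow(Mul(Pow(Add(Add(6, 110), -209), -1), Add(10, Pow(Add(Add(6, 110), -209), 3), Mul(Rational(1, 2), Add(Add(6, 110), -209)))), -1) = Pow(Mul(Pow(Add(116, -209), -1), Add(10, Pow(Add(116, -209), 3), Mul(Rational(1, 2), Add(116, -209)))), -1) = Pow(Mul(Pow(-93, -1), Add(10, Pow(-93, 3), Mul(Rational(1, 2), -93))), -1) = Pow(Mul(Rational(-1, 93), Add(10, -804357, Rational(-93, 2))), -1) = Pow(Mul(Rational(-1, 93), Rational(-1608787, 2)), -1) = Pow(Rational(1608787, 186), -1) = Rational(186, 1608787)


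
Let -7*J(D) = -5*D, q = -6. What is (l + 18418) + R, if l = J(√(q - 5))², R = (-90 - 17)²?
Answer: 1463208/49 ≈ 29861.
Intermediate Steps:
R = 11449 (R = (-107)² = 11449)
J(D) = 5*D/7 (J(D) = -(-5)*D/7 = 5*D/7)
l = -275/49 (l = (5*√(-6 - 5)/7)² = (5*√(-11)/7)² = (5*(I*√11)/7)² = (5*I*√11/7)² = -275/49 ≈ -5.6122)
(l + 18418) + R = (-275/49 + 18418) + 11449 = 902207/49 + 11449 = 1463208/49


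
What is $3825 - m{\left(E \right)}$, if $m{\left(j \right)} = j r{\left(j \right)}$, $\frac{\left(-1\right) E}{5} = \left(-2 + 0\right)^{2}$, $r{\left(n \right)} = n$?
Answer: $3425$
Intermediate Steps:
$E = -20$ ($E = - 5 \left(-2 + 0\right)^{2} = - 5 \left(-2\right)^{2} = \left(-5\right) 4 = -20$)
$m{\left(j \right)} = j^{2}$ ($m{\left(j \right)} = j j = j^{2}$)
$3825 - m{\left(E \right)} = 3825 - \left(-20\right)^{2} = 3825 - 400 = 3425$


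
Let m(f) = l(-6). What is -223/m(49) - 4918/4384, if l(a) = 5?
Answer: -501111/10960 ≈ -45.722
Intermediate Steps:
m(f) = 5
-223/m(49) - 4918/4384 = -223/5 - 4918/4384 = -223*⅕ - 4918*1/4384 = -223/5 - 2459/2192 = -501111/10960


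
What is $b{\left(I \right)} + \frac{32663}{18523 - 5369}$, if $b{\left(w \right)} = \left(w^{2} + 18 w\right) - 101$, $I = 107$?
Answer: $\frac{174638859}{13154} \approx 13276.0$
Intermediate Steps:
$b{\left(w \right)} = -101 + w^{2} + 18 w$
$b{\left(I \right)} + \frac{32663}{18523 - 5369} = \left(-101 + 107^{2} + 18 \cdot 107\right) + \frac{32663}{18523 - 5369} = \left(-101 + 11449 + 1926\right) + \frac{32663}{13154} = 13274 + 32663 \cdot \frac{1}{13154} = 13274 + \frac{32663}{13154} = \frac{174638859}{13154}$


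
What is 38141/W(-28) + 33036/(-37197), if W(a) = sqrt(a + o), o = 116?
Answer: -11012/12399 + 38141*sqrt(22)/44 ≈ 4065.0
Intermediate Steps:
W(a) = sqrt(116 + a) (W(a) = sqrt(a + 116) = sqrt(116 + a))
38141/W(-28) + 33036/(-37197) = 38141/(sqrt(116 - 28)) + 33036/(-37197) = 38141/(sqrt(88)) + 33036*(-1/37197) = 38141/((2*sqrt(22))) - 11012/12399 = 38141*(sqrt(22)/44) - 11012/12399 = 38141*sqrt(22)/44 - 11012/12399 = -11012/12399 + 38141*sqrt(22)/44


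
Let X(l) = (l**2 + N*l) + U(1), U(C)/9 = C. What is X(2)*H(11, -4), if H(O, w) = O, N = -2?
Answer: 99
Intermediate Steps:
U(C) = 9*C
X(l) = 9 + l**2 - 2*l (X(l) = (l**2 - 2*l) + 9*1 = (l**2 - 2*l) + 9 = 9 + l**2 - 2*l)
X(2)*H(11, -4) = (9 + 2**2 - 2*2)*11 = (9 + 4 - 4)*11 = 9*11 = 99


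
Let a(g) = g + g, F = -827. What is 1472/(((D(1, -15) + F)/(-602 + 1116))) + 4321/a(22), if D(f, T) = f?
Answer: -14860803/18172 ≈ -817.79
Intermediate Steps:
a(g) = 2*g
1472/(((D(1, -15) + F)/(-602 + 1116))) + 4321/a(22) = 1472/(((1 - 827)/(-602 + 1116))) + 4321/((2*22)) = 1472/((-826/514)) + 4321/44 = 1472/((-826*1/514)) + 4321*(1/44) = 1472/(-413/257) + 4321/44 = 1472*(-257/413) + 4321/44 = -378304/413 + 4321/44 = -14860803/18172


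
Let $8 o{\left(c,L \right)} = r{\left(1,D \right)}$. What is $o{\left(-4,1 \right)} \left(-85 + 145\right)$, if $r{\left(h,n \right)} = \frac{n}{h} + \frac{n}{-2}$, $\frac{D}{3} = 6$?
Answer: $\frac{135}{2} \approx 67.5$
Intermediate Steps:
$D = 18$ ($D = 3 \cdot 6 = 18$)
$r{\left(h,n \right)} = - \frac{n}{2} + \frac{n}{h}$ ($r{\left(h,n \right)} = \frac{n}{h} + n \left(- \frac{1}{2}\right) = \frac{n}{h} - \frac{n}{2} = - \frac{n}{2} + \frac{n}{h}$)
$o{\left(c,L \right)} = \frac{9}{8}$ ($o{\left(c,L \right)} = \frac{\left(- \frac{1}{2}\right) 18 + \frac{18}{1}}{8} = \frac{-9 + 18 \cdot 1}{8} = \frac{-9 + 18}{8} = \frac{1}{8} \cdot 9 = \frac{9}{8}$)
$o{\left(-4,1 \right)} \left(-85 + 145\right) = \frac{9 \left(-85 + 145\right)}{8} = \frac{9}{8} \cdot 60 = \frac{135}{2}$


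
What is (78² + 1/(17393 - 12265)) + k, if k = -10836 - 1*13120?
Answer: -91647615/5128 ≈ -17872.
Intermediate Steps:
k = -23956 (k = -10836 - 13120 = -23956)
(78² + 1/(17393 - 12265)) + k = (78² + 1/(17393 - 12265)) - 23956 = (6084 + 1/5128) - 23956 = 31198753/5128 - 23956 = -91647615/5128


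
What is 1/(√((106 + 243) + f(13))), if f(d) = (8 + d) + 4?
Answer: √374/374 ≈ 0.051709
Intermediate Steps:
f(d) = 12 + d
1/(√((106 + 243) + f(13))) = 1/(√((106 + 243) + (12 + 13))) = 1/(√(349 + 25)) = 1/(√374) = √374/374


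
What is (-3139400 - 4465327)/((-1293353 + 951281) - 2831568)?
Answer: 2534909/1057880 ≈ 2.3962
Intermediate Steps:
(-3139400 - 4465327)/((-1293353 + 951281) - 2831568) = -7604727/(-342072 - 2831568) = -7604727/(-3173640) = -7604727*(-1/3173640) = 2534909/1057880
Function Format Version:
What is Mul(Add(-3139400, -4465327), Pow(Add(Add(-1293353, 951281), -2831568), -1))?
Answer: Rational(2534909, 1057880) ≈ 2.3962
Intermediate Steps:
Mul(Add(-3139400, -4465327), Pow(Add(Add(-1293353, 951281), -2831568), -1)) = Mul(-7604727, Pow(Add(-342072, -2831568), -1)) = Mul(-7604727, Pow(-3173640, -1)) = Mul(-7604727, Rational(-1, 3173640)) = Rational(2534909, 1057880)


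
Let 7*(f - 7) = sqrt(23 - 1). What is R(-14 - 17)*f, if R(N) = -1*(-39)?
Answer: 273 + 39*sqrt(22)/7 ≈ 299.13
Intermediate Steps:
R(N) = 39
f = 7 + sqrt(22)/7 (f = 7 + sqrt(23 - 1)/7 = 7 + sqrt(22)/7 ≈ 7.6701)
R(-14 - 17)*f = 39*(7 + sqrt(22)/7) = 273 + 39*sqrt(22)/7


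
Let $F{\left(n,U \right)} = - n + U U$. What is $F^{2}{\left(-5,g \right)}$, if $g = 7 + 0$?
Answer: $2916$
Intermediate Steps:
$g = 7$
$F{\left(n,U \right)} = U^{2} - n$ ($F{\left(n,U \right)} = - n + U^{2} = U^{2} - n$)
$F^{2}{\left(-5,g \right)} = \left(7^{2} - -5\right)^{2} = \left(49 + 5\right)^{2} = 54^{2} = 2916$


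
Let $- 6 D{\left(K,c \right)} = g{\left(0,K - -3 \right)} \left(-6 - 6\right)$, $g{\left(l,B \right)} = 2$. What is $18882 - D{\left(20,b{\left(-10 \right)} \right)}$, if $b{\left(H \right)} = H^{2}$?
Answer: $18878$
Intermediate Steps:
$D{\left(K,c \right)} = 4$ ($D{\left(K,c \right)} = - \frac{2 \left(-6 - 6\right)}{6} = - \frac{2 \left(-12\right)}{6} = \left(- \frac{1}{6}\right) \left(-24\right) = 4$)
$18882 - D{\left(20,b{\left(-10 \right)} \right)} = 18882 - 4 = 18878$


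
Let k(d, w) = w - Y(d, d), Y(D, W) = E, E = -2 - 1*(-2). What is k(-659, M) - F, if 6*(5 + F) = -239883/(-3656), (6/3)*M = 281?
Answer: 983935/7312 ≈ 134.56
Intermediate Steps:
E = 0 (E = -2 + 2 = 0)
M = 281/2 (M = (1/2)*281 = 281/2 ≈ 140.50)
Y(D, W) = 0
F = 43401/7312 (F = -5 + (-239883/(-3656))/6 = -5 + (-239883*(-1/3656))/6 = -5 + (1/6)*(239883/3656) = -5 + 79961/7312 = 43401/7312 ≈ 5.9356)
k(d, w) = w (k(d, w) = w - 1*0 = w + 0 = w)
k(-659, M) - F = 281/2 - 1*43401/7312 = 281/2 - 43401/7312 = 983935/7312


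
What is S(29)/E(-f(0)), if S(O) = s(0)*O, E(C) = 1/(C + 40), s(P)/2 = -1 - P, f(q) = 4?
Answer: -2088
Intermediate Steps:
s(P) = -2 - 2*P (s(P) = 2*(-1 - P) = -2 - 2*P)
E(C) = 1/(40 + C)
S(O) = -2*O (S(O) = (-2 - 2*0)*O = (-2 + 0)*O = -2*O)
S(29)/E(-f(0)) = (-2*29)/(1/(40 - 1*4)) = -58/(1/(40 - 4)) = -58/(1/36) = -58/1/36 = -58*36 = -2088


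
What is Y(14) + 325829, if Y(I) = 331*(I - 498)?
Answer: 165625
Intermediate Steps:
Y(I) = -164838 + 331*I (Y(I) = 331*(-498 + I) = -164838 + 331*I)
Y(14) + 325829 = (-164838 + 331*14) + 325829 = (-164838 + 4634) + 325829 = -160204 + 325829 = 165625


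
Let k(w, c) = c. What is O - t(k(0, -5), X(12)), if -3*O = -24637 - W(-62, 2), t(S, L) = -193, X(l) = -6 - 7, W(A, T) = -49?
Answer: 8389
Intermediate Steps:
X(l) = -13
O = 8196 (O = -(-24637 - 1*(-49))/3 = -(-24637 + 49)/3 = -⅓*(-24588) = 8196)
O - t(k(0, -5), X(12)) = 8196 - 1*(-193) = 8196 + 193 = 8389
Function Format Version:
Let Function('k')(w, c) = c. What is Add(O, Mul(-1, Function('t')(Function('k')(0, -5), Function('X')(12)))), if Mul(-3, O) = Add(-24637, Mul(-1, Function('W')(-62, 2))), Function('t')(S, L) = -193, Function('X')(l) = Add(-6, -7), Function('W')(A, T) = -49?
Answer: 8389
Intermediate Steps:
Function('X')(l) = -13
O = 8196 (O = Mul(Rational(-1, 3), Add(-24637, Mul(-1, -49))) = Mul(Rational(-1, 3), Add(-24637, 49)) = Mul(Rational(-1, 3), -24588) = 8196)
Add(O, Mul(-1, Function('t')(Function('k')(0, -5), Function('X')(12)))) = Add(8196, Mul(-1, -193)) = Add(8196, 193) = 8389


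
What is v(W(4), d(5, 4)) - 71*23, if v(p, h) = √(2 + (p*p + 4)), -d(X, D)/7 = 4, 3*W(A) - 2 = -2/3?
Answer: -1633 + √502/9 ≈ -1630.5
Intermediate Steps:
W(A) = 4/9 (W(A) = ⅔ + (-2/3)/3 = ⅔ + (-2*⅓)/3 = ⅔ + (⅓)*(-⅔) = ⅔ - 2/9 = 4/9)
d(X, D) = -28 (d(X, D) = -7*4 = -28)
v(p, h) = √(6 + p²) (v(p, h) = √(2 + (p² + 4)) = √(2 + (4 + p²)) = √(6 + p²))
v(W(4), d(5, 4)) - 71*23 = √(6 + (4/9)²) - 71*23 = √(6 + 16/81) - 1633 = √(502/81) - 1633 = √502/9 - 1633 = -1633 + √502/9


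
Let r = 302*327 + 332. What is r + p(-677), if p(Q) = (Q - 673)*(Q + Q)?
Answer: 1926986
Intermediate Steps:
p(Q) = 2*Q*(-673 + Q) (p(Q) = (-673 + Q)*(2*Q) = 2*Q*(-673 + Q))
r = 99086 (r = 98754 + 332 = 99086)
r + p(-677) = 99086 + 2*(-677)*(-673 - 677) = 99086 + 2*(-677)*(-1350) = 99086 + 1827900 = 1926986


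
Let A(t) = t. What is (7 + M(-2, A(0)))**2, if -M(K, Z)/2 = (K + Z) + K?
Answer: 225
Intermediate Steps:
M(K, Z) = -4*K - 2*Z (M(K, Z) = -2*((K + Z) + K) = -2*(Z + 2*K) = -4*K - 2*Z)
(7 + M(-2, A(0)))**2 = (7 + (-4*(-2) - 2*0))**2 = (7 + (8 + 0))**2 = (7 + 8)**2 = 15**2 = 225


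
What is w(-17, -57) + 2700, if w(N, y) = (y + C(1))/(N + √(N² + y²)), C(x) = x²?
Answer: 8771348/3249 - 56*√3538/3249 ≈ 2698.7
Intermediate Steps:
w(N, y) = (1 + y)/(N + √(N² + y²)) (w(N, y) = (y + 1²)/(N + √(N² + y²)) = (y + 1)/(N + √(N² + y²)) = (1 + y)/(N + √(N² + y²)))
w(-17, -57) + 2700 = (1 - 57)/(-17 + √((-17)² + (-57)²)) + 2700 = -56/(-17 + √(289 + 3249)) + 2700 = -56/(-17 + √3538) + 2700 = 2700 - 56/(-17 + √3538)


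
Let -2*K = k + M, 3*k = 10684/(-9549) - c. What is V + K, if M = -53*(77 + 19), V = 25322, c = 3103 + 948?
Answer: 1635248287/57294 ≈ 28541.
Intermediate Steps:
c = 4051
k = -38693683/28647 (k = (10684/(-9549) - 1*4051)/3 = (10684*(-1/9549) - 4051)/3 = (-10684/9549 - 4051)/3 = (1/3)*(-38693683/9549) = -38693683/28647 ≈ -1350.7)
M = -5088 (M = -53*96 = -5088)
K = 184449619/57294 (K = -(-38693683/28647 - 5088)/2 = -1/2*(-184449619/28647) = 184449619/57294 ≈ 3219.4)
V + K = 25322 + 184449619/57294 = 1635248287/57294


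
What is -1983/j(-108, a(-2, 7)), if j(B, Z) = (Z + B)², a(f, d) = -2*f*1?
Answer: -1983/10816 ≈ -0.18334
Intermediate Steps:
a(f, d) = -2*f
j(B, Z) = (B + Z)²
-1983/j(-108, a(-2, 7)) = -1983/(-108 - 2*(-2))² = -1983/(-108 + 4)² = -1983/((-104)²) = -1983/10816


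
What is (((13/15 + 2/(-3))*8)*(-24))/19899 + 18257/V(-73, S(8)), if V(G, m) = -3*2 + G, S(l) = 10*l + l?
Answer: -605498461/2620035 ≈ -231.10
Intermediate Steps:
S(l) = 11*l
V(G, m) = -6 + G
(((13/15 + 2/(-3))*8)*(-24))/19899 + 18257/V(-73, S(8)) = (((13/15 + 2/(-3))*8)*(-24))/19899 + 18257/(-6 - 73) = (((13*(1/15) + 2*(-⅓))*8)*(-24))*(1/19899) + 18257/(-79) = (((13/15 - ⅔)*8)*(-24))*(1/19899) + 18257*(-1/79) = (((⅕)*8)*(-24))*(1/19899) - 18257/79 = ((8/5)*(-24))*(1/19899) - 18257/79 = -192/5*1/19899 - 18257/79 = -64/33165 - 18257/79 = -605498461/2620035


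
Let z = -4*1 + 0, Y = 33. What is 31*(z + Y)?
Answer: 899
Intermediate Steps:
z = -4 (z = -4 + 0 = -4)
31*(z + Y) = 31*(-4 + 33) = 31*29 = 899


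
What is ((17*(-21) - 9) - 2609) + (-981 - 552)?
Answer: -4508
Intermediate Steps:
((17*(-21) - 9) - 2609) + (-981 - 552) = ((-357 - 9) - 2609) - 1533 = (-366 - 2609) - 1533 = -2975 - 1533 = -4508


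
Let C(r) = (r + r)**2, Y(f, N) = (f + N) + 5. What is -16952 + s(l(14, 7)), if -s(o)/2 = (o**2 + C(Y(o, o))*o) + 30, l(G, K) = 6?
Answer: -30956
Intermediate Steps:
Y(f, N) = 5 + N + f (Y(f, N) = (N + f) + 5 = 5 + N + f)
C(r) = 4*r**2 (C(r) = (2*r)**2 = 4*r**2)
s(o) = -60 - 2*o**2 - 8*o*(5 + 2*o)**2 (s(o) = -2*((o**2 + (4*(5 + o + o)**2)*o) + 30) = -2*((o**2 + (4*(5 + 2*o)**2)*o) + 30) = -2*((o**2 + 4*o*(5 + 2*o)**2) + 30) = -2*(30 + o**2 + 4*o*(5 + 2*o)**2) = -60 - 2*o**2 - 8*o*(5 + 2*o)**2)
-16952 + s(l(14, 7)) = -16952 + (-60 - 200*6 - 162*6**2 - 32*6**3) = -16952 + (-60 - 1200 - 162*36 - 32*216) = -16952 + (-60 - 1200 - 5832 - 6912) = -16952 - 14004 = -30956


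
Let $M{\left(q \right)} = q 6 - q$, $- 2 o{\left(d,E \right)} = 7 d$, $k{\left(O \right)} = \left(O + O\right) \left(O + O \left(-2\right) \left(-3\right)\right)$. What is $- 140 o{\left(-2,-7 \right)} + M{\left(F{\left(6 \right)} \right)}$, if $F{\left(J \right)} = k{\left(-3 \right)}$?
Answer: $-350$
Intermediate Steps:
$k{\left(O \right)} = 14 O^{2}$ ($k{\left(O \right)} = 2 O \left(O + - 2 O \left(-3\right)\right) = 2 O \left(O + 6 O\right) = 2 O 7 O = 14 O^{2}$)
$F{\left(J \right)} = 126$ ($F{\left(J \right)} = 14 \left(-3\right)^{2} = 14 \cdot 9 = 126$)
$o{\left(d,E \right)} = - \frac{7 d}{2}$
$M{\left(q \right)} = 5 q$ ($M{\left(q \right)} = 6 q - q = 5 q$)
$- 140 o{\left(-2,-7 \right)} + M{\left(F{\left(6 \right)} \right)} = - 140 \left(\left(- \frac{7}{2}\right) \left(-2\right)\right) + 5 \cdot 126 = \left(-140\right) 7 + 630 = -980 + 630 = -350$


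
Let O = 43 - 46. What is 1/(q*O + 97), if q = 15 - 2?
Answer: 1/58 ≈ 0.017241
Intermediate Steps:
q = 13
O = -3
1/(q*O + 97) = 1/(13*(-3) + 97) = 1/(-39 + 97) = 1/58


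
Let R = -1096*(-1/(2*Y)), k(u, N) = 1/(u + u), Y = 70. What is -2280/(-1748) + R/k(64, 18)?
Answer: 807706/805 ≈ 1003.4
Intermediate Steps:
k(u, N) = 1/(2*u)
R = 274/35 (R = -1096/(70*(-2)) = -1096/(-140) = -1096*(-1/140) = 274/35 ≈ 7.8286)
-2280/(-1748) + R/k(64, 18) = -2280/(-1748) + 274/(35*(((½)/64))) = -2280*(-1/1748) + 274/(35*(((½)*(1/64)))) = 30/23 + 274/(35*(1/128)) = 30/23 + (274/35)*128 = 30/23 + 35072/35 = 807706/805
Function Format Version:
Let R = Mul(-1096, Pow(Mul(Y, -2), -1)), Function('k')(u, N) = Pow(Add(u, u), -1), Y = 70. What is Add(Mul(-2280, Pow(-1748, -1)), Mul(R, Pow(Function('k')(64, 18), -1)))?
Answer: Rational(807706, 805) ≈ 1003.4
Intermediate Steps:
Function('k')(u, N) = Mul(Rational(1, 2), Pow(u, -1)) (Function('k')(u, N) = Pow(Mul(2, u), -1) = Mul(Rational(1, 2), Pow(u, -1)))
R = Rational(274, 35) (R = Mul(-1096, Pow(Mul(70, -2), -1)) = Mul(-1096, Pow(-140, -1)) = Mul(-1096, Rational(-1, 140)) = Rational(274, 35) ≈ 7.8286)
Add(Mul(-2280, Pow(-1748, -1)), Mul(R, Pow(Function('k')(64, 18), -1))) = Add(Mul(-2280, Pow(-1748, -1)), Mul(Rational(274, 35), Pow(Mul(Rational(1, 2), Pow(64, -1)), -1))) = Add(Mul(-2280, Rational(-1, 1748)), Mul(Rational(274, 35), Pow(Mul(Rational(1, 2), Rational(1, 64)), -1))) = Add(Rational(30, 23), Mul(Rational(274, 35), Pow(Rational(1, 128), -1))) = Add(Rational(30, 23), Mul(Rational(274, 35), 128)) = Add(Rational(30, 23), Rational(35072, 35)) = Rational(807706, 805)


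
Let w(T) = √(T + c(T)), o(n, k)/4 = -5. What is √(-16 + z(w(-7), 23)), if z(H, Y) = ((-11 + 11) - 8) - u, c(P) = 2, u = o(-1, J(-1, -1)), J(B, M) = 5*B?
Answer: 2*I ≈ 2.0*I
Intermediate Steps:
o(n, k) = -20 (o(n, k) = 4*(-5) = -20)
u = -20
w(T) = √(2 + T) (w(T) = √(T + 2) = √(2 + T))
z(H, Y) = 12 (z(H, Y) = ((-11 + 11) - 8) - 1*(-20) = (0 - 8) + 20 = -8 + 20 = 12)
√(-16 + z(w(-7), 23)) = √(-16 + 12) = √(-4) = 2*I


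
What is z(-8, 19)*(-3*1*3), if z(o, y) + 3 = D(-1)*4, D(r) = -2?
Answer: 99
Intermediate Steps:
z(o, y) = -11 (z(o, y) = -3 - 2*4 = -3 - 8 = -11)
z(-8, 19)*(-3*1*3) = -11*(-3*1)*3 = -(-33)*3 = -11*(-9) = 99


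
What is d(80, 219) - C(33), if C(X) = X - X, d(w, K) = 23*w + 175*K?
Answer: 40165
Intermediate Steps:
C(X) = 0
d(80, 219) - C(33) = (23*80 + 175*219) - 1*0 = (1840 + 38325) + 0 = 40165 + 0 = 40165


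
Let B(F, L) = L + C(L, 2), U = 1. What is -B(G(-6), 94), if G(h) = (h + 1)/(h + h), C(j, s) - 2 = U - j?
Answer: -3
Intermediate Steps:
C(j, s) = 3 - j (C(j, s) = 2 + (1 - j) = 3 - j)
G(h) = (1 + h)/(2*h) (G(h) = (1 + h)/((2*h)) = (1 + h)*(1/(2*h)) = (1 + h)/(2*h))
B(F, L) = 3 (B(F, L) = L + (3 - L) = 3)
-B(G(-6), 94) = -1*3 = -3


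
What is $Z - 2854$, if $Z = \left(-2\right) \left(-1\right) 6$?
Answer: $-2842$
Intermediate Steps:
$Z = 12$ ($Z = 2 \cdot 6 = 12$)
$Z - 2854 = 12 - 2854 = -2842$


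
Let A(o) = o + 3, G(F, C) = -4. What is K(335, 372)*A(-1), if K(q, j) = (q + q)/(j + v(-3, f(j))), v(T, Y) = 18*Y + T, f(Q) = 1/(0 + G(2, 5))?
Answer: 2680/729 ≈ 3.6763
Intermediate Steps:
f(Q) = -1/4 (f(Q) = 1/(0 - 4) = 1/(-4) = -1/4)
v(T, Y) = T + 18*Y
A(o) = 3 + o
K(q, j) = 2*q/(-15/2 + j) (K(q, j) = (q + q)/(j + (-3 + 18*(-1/4))) = (2*q)/(j + (-3 - 9/2)) = (2*q)/(j - 15/2) = (2*q)/(-15/2 + j) = 2*q/(-15/2 + j))
K(335, 372)*A(-1) = (4*335/(-15 + 2*372))*(3 - 1) = (4*335/(-15 + 744))*2 = (4*335/729)*2 = (4*335*(1/729))*2 = (1340/729)*2 = 2680/729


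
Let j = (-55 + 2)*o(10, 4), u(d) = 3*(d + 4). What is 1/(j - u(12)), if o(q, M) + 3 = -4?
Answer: 1/323 ≈ 0.0030960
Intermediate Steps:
o(q, M) = -7 (o(q, M) = -3 - 4 = -7)
u(d) = 12 + 3*d (u(d) = 3*(4 + d) = 12 + 3*d)
j = 371 (j = (-55 + 2)*(-7) = -53*(-7) = 371)
1/(j - u(12)) = 1/(371 - (12 + 3*12)) = 1/(371 - (12 + 36)) = 1/(371 - 1*48) = 1/(371 - 48) = 1/323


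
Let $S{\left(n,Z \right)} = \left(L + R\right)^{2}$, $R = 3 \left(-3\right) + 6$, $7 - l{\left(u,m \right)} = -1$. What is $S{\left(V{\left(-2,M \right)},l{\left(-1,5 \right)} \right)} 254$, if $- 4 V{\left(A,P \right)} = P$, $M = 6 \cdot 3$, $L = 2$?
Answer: $254$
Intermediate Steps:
$l{\left(u,m \right)} = 8$ ($l{\left(u,m \right)} = 7 - -1 = 7 + 1 = 8$)
$M = 18$
$V{\left(A,P \right)} = - \frac{P}{4}$
$R = -3$ ($R = -9 + 6 = -3$)
$S{\left(n,Z \right)} = 1$ ($S{\left(n,Z \right)} = \left(2 - 3\right)^{2} = \left(-1\right)^{2} = 1$)
$S{\left(V{\left(-2,M \right)},l{\left(-1,5 \right)} \right)} 254 = 1 \cdot 254 = 254$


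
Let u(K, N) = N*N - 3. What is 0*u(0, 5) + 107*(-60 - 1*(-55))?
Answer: -535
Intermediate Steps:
u(K, N) = -3 + N² (u(K, N) = N² - 3 = -3 + N²)
0*u(0, 5) + 107*(-60 - 1*(-55)) = 0*(-3 + 5²) + 107*(-60 - 1*(-55)) = 0*(-3 + 25) + 107*(-60 + 55) = 0*22 + 107*(-5) = 0 - 535 = -535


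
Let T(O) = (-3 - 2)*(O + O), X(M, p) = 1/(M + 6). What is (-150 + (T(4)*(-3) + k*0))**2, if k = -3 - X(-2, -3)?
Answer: 900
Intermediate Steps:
X(M, p) = 1/(6 + M)
k = -13/4 (k = -3 - 1/(6 - 2) = -3 - 1/4 = -13/4 ≈ -3.2500)
T(O) = -10*O
(-150 + (T(4)*(-3) + k*0))**2 = (-150 + (-10*4*(-3) - 13/4*0))**2 = (-150 + (-40*(-3) + 0))**2 = (-150 + (120 + 0))**2 = (-150 + 120)**2 = (-30)**2 = 900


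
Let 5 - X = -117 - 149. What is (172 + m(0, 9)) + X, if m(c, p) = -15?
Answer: 428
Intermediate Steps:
X = 271 (X = 5 - (-117 - 149) = 5 - 1*(-266) = 5 + 266 = 271)
(172 + m(0, 9)) + X = (172 - 15) + 271 = 157 + 271 = 428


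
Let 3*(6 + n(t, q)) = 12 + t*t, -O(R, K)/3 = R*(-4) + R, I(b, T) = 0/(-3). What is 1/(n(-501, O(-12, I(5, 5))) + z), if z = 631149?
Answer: 1/714814 ≈ 1.3990e-6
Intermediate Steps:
I(b, T) = 0 (I(b, T) = 0*(-⅓) = 0)
O(R, K) = 9*R (O(R, K) = -3*(R*(-4) + R) = -3*(-4*R + R) = -(-9)*R = 9*R)
n(t, q) = -2 + t²/3 (n(t, q) = -6 + (12 + t*t)/3 = -6 + (12 + t²)/3 = -6 + (4 + t²/3) = -2 + t²/3)
1/(n(-501, O(-12, I(5, 5))) + z) = 1/((-2 + (⅓)*(-501)²) + 631149) = 1/((-2 + (⅓)*251001) + 631149) = 1/((-2 + 83667) + 631149) = 1/(83665 + 631149) = 1/714814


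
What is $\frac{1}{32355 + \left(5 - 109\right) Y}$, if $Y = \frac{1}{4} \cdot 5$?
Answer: $\frac{1}{32225} \approx 3.1032 \cdot 10^{-5}$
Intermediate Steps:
$Y = \frac{5}{4}$ ($Y = \frac{1}{4} \cdot 5 = \frac{5}{4} \approx 1.25$)
$\frac{1}{32355 + \left(5 - 109\right) Y} = \frac{1}{32355 + \left(5 - 109\right) \frac{5}{4}} = \frac{1}{32355 - 130} = \frac{1}{32225}$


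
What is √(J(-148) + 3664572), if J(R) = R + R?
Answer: 2*√916069 ≈ 1914.2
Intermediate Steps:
J(R) = 2*R
√(J(-148) + 3664572) = √(2*(-148) + 3664572) = √(-296 + 3664572) = √3664276 = 2*√916069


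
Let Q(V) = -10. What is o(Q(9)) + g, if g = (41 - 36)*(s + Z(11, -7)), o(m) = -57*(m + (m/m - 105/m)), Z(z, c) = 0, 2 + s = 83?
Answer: 639/2 ≈ 319.50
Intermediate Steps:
s = 81 (s = -2 + 83 = 81)
o(m) = -57 - 57*m + 5985/m (o(m) = -57*(m + (1 - 105/m)) = -57*(1 + m - 105/m) = -57 - 57*m + 5985/m)
g = 405 (g = (41 - 36)*(81 + 0) = 5*81 = 405)
o(Q(9)) + g = (-57 - 57*(-10) + 5985/(-10)) + 405 = (-57 + 570 + 5985*(-⅒)) + 405 = (-57 + 570 - 1197/2) + 405 = -171/2 + 405 = 639/2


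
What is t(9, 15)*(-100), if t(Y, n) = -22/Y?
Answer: 2200/9 ≈ 244.44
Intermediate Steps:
t(9, 15)*(-100) = -22/9*(-100) = 2200/9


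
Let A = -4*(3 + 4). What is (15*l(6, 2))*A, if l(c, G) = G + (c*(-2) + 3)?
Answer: 2940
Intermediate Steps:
l(c, G) = 3 + G - 2*c (l(c, G) = G + (-2*c + 3) = G + (3 - 2*c) = 3 + G - 2*c)
A = -28 (A = -4*7 = -28)
(15*l(6, 2))*A = (15*(3 + 2 - 2*6))*(-28) = (15*(3 + 2 - 12))*(-28) = (15*(-7))*(-28) = -105*(-28) = 2940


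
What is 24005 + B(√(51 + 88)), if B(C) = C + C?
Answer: 24005 + 2*√139 ≈ 24029.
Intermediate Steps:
B(C) = 2*C
24005 + B(√(51 + 88)) = 24005 + 2*√(51 + 88) = 24005 + 2*√139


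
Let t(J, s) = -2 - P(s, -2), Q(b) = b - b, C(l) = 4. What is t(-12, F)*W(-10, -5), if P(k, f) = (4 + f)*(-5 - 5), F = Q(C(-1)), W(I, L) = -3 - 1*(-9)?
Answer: 108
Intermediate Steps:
Q(b) = 0
W(I, L) = 6 (W(I, L) = -3 + 9 = 6)
F = 0
P(k, f) = -40 - 10*f (P(k, f) = (4 + f)*(-10) = -40 - 10*f)
t(J, s) = 18 (t(J, s) = -2 - (-40 - 10*(-2)) = -2 - (-40 + 20) = -2 - 1*(-20) = -2 + 20 = 18)
t(-12, F)*W(-10, -5) = 18*6 = 108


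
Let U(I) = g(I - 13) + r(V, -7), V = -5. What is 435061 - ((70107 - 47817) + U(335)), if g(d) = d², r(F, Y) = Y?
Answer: 309094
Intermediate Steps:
U(I) = -7 + (-13 + I)² (U(I) = (I - 13)² - 7 = (-13 + I)² - 7 = -7 + (-13 + I)²)
435061 - ((70107 - 47817) + U(335)) = 435061 - ((70107 - 47817) + (-7 + (-13 + 335)²)) = 435061 - (22290 + (-7 + 322²)) = 435061 - (22290 + (-7 + 103684)) = 435061 - (22290 + 103677) = 435061 - 1*125967 = 435061 - 125967 = 309094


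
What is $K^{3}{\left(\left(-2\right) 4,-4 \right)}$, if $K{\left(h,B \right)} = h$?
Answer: $-512$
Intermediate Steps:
$K^{3}{\left(\left(-2\right) 4,-4 \right)} = \left(\left(-2\right) 4\right)^{3} = \left(-8\right)^{3} = -512$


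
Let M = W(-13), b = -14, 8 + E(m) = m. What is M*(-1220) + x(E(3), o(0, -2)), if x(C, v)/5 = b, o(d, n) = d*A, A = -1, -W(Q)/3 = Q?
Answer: -47650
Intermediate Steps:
W(Q) = -3*Q
E(m) = -8 + m
o(d, n) = -d (o(d, n) = d*(-1) = -d)
x(C, v) = -70 (x(C, v) = 5*(-14) = -70)
M = 39 (M = -3*(-13) = 39)
M*(-1220) + x(E(3), o(0, -2)) = 39*(-1220) - 70 = -47580 - 70 = -47650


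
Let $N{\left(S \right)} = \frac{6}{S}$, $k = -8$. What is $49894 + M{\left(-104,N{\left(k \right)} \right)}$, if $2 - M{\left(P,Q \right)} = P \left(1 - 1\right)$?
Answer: $49896$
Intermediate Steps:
$M{\left(P,Q \right)} = 2$ ($M{\left(P,Q \right)} = 2 - P \left(1 - 1\right) = 2 - P 0 = 2 - 0 = 2 + 0 = 2$)
$49894 + M{\left(-104,N{\left(k \right)} \right)} = 49894 + 2 = 49896$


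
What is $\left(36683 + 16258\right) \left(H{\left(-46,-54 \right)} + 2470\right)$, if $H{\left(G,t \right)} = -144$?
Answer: $123140766$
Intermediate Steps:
$\left(36683 + 16258\right) \left(H{\left(-46,-54 \right)} + 2470\right) = \left(36683 + 16258\right) \left(-144 + 2470\right) = 52941 \cdot 2326 = 123140766$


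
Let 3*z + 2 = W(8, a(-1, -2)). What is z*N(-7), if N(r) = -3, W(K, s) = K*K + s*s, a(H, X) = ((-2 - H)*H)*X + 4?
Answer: -66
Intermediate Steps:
a(H, X) = 4 + H*X*(-2 - H) (a(H, X) = (H*(-2 - H))*X + 4 = H*X*(-2 - H) + 4 = 4 + H*X*(-2 - H))
W(K, s) = K² + s²
z = 22 (z = -⅔ + (8² + (4 - 1*(-2)*(-1)² - 2*(-1)*(-2))²)/3 = -⅔ + (64 + (4 - 1*(-2)*1 - 4)²)/3 = -⅔ + (64 + (4 + 2 - 4)²)/3 = -⅔ + (64 + 2²)/3 = -⅔ + (64 + 4)/3 = -⅔ + (⅓)*68 = -⅔ + 68/3 = 22)
z*N(-7) = 22*(-3) = -66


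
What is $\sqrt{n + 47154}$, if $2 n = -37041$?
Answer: $\frac{9 \sqrt{1414}}{2} \approx 169.21$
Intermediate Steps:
$n = - \frac{37041}{2}$ ($n = \frac{1}{2} \left(-37041\right) = - \frac{37041}{2} \approx -18521.0$)
$\sqrt{n + 47154} = \sqrt{- \frac{37041}{2} + 47154} = \sqrt{\frac{57267}{2}} = \frac{9 \sqrt{1414}}{2}$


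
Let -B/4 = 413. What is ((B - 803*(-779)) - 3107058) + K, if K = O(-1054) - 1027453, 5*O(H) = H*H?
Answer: -16442214/5 ≈ -3.2884e+6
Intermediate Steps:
B = -1652 (B = -4*413 = -1652)
O(H) = H**2/5 (O(H) = (H*H)/5 = H**2/5)
K = -4026349/5 (K = (1/5)*(-1054)**2 - 1027453 = (1/5)*1110916 - 1027453 = 1110916/5 - 1027453 = -4026349/5 ≈ -8.0527e+5)
((B - 803*(-779)) - 3107058) + K = ((-1652 - 803*(-779)) - 3107058) - 4026349/5 = ((-1652 + 625537) - 3107058) - 4026349/5 = (623885 - 3107058) - 4026349/5 = -2483173 - 4026349/5 = -16442214/5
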